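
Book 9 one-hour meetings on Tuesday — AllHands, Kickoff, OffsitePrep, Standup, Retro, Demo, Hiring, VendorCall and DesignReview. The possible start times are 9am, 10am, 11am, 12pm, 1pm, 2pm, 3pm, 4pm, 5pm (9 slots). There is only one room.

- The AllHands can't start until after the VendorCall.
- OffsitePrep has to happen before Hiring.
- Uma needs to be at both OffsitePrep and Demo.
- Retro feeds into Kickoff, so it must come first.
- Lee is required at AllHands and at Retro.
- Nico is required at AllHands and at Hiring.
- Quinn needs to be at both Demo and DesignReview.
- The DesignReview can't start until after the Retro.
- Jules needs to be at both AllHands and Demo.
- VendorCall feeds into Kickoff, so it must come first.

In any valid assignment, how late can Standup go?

Standup at 5pm is achievable: Kickoff -> 11am, Demo -> 4pm, VendorCall -> 10am, Standup -> 5pm, AllHands -> 12pm, DesignReview -> 3pm, Hiring -> 2pm, Retro -> 9am, OffsitePrep -> 1pm.

5pm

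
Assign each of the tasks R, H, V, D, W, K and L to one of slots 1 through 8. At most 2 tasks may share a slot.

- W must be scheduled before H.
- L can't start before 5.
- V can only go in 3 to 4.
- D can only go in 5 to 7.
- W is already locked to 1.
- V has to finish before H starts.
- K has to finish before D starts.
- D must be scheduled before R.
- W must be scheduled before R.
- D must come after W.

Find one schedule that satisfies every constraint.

L=5, W=1, H=4, D=5, R=6, K=1, V=3

Checking: W(1) before H(4); W(1) before R(6); W(1) before D(5); D(5) before R(6); V(3) before H(4); K(1) before D(5); L=5 in [5,8]; W=1 in [1,1]; D=5 in [5,7]; V=3 in [3,4]; max 2 per slot (cap 2).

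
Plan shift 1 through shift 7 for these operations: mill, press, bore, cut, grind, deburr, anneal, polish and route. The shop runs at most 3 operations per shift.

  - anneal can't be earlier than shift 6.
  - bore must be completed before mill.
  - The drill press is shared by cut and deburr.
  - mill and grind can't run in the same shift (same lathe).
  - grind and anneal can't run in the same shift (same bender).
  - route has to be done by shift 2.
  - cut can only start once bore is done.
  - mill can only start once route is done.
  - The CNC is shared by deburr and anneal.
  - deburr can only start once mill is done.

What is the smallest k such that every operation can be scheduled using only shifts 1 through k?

6

The precedence chain requires at least 3 distinct shifts.
With at most 3 per shift and 9 operations, at least 3 shifts are needed.
anneal can't be placed before shift 6, so the schedule must run through at least shift 6.
6 works (last occupied shift: shift 6): for example mill in shift 2; deburr in shift 3; anneal in shift 6; grind in shift 3; polish in shift 2; cut in shift 2; route in shift 1; press in shift 1; bore in shift 1.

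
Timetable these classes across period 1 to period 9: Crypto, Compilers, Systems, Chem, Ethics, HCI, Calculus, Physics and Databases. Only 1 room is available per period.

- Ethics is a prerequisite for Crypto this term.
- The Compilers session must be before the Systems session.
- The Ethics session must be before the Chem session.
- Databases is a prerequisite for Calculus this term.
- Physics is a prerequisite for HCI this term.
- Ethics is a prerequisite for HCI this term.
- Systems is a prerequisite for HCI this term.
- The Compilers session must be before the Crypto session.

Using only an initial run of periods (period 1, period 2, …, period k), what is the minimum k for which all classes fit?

9 periods

The precedence chain requires at least 3 distinct periods.
With at most 1 per period and 9 classes, at least 9 periods are needed.
9 works (last occupied period: period 9): for example Ethics=period 1, Calculus=period 9, Databases=period 8, HCI=period 5, Chem=period 7, Physics=period 4, Crypto=period 6, Systems=period 3, Compilers=period 2.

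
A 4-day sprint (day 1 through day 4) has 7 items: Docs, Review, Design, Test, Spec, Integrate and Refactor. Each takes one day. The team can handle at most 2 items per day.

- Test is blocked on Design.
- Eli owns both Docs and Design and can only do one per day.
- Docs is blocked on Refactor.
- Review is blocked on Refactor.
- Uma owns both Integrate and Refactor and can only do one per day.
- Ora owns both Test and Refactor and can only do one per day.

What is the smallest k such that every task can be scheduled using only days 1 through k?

4

The precedence chain requires at least 2 distinct days.
With at most 2 per day and 7 tasks, at least 4 days are needed.
4 works (last occupied day: day 4): for example Docs in day 2, Test in day 3, Integrate in day 4, Design in day 1, Spec in day 3, Refactor in day 1, Review in day 2.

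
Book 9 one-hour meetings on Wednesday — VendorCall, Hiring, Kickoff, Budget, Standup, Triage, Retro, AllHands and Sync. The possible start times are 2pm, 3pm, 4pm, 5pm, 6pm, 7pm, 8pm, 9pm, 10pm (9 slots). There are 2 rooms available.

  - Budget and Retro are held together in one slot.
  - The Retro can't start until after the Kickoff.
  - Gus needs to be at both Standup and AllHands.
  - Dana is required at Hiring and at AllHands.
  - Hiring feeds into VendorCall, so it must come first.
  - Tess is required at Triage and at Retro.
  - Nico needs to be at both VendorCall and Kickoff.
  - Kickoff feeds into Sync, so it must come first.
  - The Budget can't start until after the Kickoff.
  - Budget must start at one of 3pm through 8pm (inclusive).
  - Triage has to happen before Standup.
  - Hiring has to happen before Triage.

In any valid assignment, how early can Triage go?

3pm

Precedence pushes Triage to at least 3pm; downstream work caps Triage at 9pm.
Triage at 3pm is achievable: VendorCall -> 3pm; Standup -> 5pm; Budget -> 4pm; Triage -> 3pm; Hiring -> 2pm; Kickoff -> 2pm; Retro -> 4pm; Sync -> 5pm; AllHands -> 6pm.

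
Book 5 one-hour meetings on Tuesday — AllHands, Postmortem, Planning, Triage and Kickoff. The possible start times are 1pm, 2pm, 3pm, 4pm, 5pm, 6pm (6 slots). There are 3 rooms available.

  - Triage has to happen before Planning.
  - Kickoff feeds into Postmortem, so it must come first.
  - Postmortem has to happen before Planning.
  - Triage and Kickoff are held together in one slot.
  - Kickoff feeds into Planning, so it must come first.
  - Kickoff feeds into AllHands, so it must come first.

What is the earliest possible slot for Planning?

3pm

Precedence pushes Planning to at least 3pm.
Planning at 3pm is achievable: Postmortem in 2pm; Kickoff in 1pm; Triage in 1pm; AllHands in 2pm; Planning in 3pm.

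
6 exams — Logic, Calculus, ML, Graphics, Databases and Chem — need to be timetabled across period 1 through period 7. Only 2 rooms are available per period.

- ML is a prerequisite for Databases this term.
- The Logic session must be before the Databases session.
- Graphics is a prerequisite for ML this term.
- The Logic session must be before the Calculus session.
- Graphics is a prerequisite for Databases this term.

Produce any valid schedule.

Calculus in period 2; Logic in period 1; Graphics in period 1; Chem in period 3; ML in period 2; Databases in period 3

Checking: Graphics(period 1) before Databases(period 3); ML(period 2) before Databases(period 3); Logic(period 1) before Calculus(period 2); Graphics(period 1) before ML(period 2); Logic(period 1) before Databases(period 3); max 2 per period (cap 2).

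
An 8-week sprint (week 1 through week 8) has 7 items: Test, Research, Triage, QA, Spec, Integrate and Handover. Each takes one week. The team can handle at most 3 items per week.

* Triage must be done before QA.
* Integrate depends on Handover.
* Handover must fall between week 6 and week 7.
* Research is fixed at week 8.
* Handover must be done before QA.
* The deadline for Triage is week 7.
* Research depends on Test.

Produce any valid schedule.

Spec=week 1, QA=week 7, Handover=week 6, Test=week 1, Research=week 8, Triage=week 1, Integrate=week 7

Checking: Handover(week 6) before QA(week 7); Handover(week 6) before Integrate(week 7); Test(week 1) before Research(week 8); Triage(week 1) before QA(week 7); Research=week 8 in [week 8,week 8]; Triage=week 1 in [week 1,week 7]; Handover=week 6 in [week 6,week 7]; max 3 per week (cap 3).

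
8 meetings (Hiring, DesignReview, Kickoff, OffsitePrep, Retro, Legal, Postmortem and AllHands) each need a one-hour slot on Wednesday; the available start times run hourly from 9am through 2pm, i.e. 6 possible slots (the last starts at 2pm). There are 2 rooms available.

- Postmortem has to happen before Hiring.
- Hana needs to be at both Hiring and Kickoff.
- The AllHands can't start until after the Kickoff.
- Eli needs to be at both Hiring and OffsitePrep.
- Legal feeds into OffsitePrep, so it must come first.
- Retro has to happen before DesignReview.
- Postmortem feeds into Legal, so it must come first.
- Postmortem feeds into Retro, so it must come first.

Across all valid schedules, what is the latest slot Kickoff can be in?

Downstream work caps Kickoff at 1pm.
Kickoff at 1pm is achievable: Legal -> 10am; Kickoff -> 1pm; AllHands -> 2pm; Postmortem -> 9am; DesignReview -> 11am; Hiring -> 11am; OffsitePrep -> 12pm; Retro -> 10am.

1pm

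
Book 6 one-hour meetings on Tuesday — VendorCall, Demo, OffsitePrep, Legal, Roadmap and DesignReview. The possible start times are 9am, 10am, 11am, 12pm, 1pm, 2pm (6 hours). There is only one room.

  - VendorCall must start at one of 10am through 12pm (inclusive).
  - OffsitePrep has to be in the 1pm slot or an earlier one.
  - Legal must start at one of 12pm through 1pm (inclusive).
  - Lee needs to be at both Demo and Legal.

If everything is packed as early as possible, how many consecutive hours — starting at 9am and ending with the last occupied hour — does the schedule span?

6 hours

With at most 1 per hour and 6 meetings, at least 6 hours are needed.
Legal can't be placed before 12pm — that is hour 4 counting from 9am — so the schedule must run through at least 4 hours.
6 works (last occupied hour: 2pm): for example Roadmap in 1pm; VendorCall in 10am; Demo in 11am; DesignReview in 2pm; OffsitePrep in 9am; Legal in 12pm.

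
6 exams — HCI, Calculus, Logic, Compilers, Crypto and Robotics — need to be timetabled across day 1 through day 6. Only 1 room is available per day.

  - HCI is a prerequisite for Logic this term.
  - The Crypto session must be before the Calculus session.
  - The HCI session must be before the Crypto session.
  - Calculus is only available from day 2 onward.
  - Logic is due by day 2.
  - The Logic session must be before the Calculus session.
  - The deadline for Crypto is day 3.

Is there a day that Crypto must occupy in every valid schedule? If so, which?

Precedence pushes Crypto to at least day 2; Crypto's own window allows nothing later than day 3.
So Crypto is pinned to day 3.

day 3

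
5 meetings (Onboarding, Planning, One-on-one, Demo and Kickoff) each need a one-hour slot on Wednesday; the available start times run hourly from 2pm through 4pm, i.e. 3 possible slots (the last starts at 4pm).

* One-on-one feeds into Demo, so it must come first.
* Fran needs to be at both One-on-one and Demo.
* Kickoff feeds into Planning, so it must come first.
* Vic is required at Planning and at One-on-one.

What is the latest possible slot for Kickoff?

Downstream work caps Kickoff at 3pm.
Kickoff at 3pm is achievable: One-on-one=2pm, Planning=4pm, Kickoff=3pm, Onboarding=2pm, Demo=3pm.

3pm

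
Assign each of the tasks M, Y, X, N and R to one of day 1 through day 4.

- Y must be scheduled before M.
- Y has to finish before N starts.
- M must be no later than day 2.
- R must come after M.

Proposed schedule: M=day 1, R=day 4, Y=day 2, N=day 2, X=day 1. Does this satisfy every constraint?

No. Y must be scheduled before M is not satisfied.

R must come after M — holds.
M must be no later than day 2 — holds.
Y must be scheduled before M — violated.
Y has to finish before N starts — violated.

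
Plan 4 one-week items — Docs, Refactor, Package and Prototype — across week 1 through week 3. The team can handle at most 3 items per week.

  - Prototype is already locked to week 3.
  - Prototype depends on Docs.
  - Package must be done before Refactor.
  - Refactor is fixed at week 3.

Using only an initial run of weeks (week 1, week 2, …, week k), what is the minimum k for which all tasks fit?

3 weeks

The precedence chain requires at least 2 distinct weeks.
With at most 3 per week and 4 tasks, at least 2 weeks are needed.
Refactor can't be placed before week 3, so the schedule must run through at least week 3.
3 works (last occupied week: week 3): for example Docs in week 1; Refactor in week 3; Package in week 1; Prototype in week 3.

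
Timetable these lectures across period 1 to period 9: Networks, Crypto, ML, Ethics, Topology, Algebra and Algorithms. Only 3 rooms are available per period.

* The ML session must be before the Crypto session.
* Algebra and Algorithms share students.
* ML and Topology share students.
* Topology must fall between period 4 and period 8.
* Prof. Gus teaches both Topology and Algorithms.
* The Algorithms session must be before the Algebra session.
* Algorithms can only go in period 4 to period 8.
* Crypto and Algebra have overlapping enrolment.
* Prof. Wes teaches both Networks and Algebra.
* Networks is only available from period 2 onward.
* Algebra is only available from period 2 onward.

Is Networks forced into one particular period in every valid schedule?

Networks can be period 2 (e.g. Topology -> period 5; Algorithms -> period 4; Algebra -> period 5; Networks -> period 2; ML -> period 1; Crypto -> period 2; Ethics -> period 1) or period 3 (e.g. Ethics -> period 1, Networks -> period 3, Algorithms -> period 4, ML -> period 1, Topology -> period 5, Algebra -> period 5, Crypto -> period 2).

No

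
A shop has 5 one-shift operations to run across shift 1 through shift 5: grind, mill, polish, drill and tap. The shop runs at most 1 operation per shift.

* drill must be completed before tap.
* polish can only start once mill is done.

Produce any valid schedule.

drill -> shift 3, polish -> shift 2, mill -> shift 1, grind -> shift 5, tap -> shift 4

Checking: mill(shift 1) before polish(shift 2); drill(shift 3) before tap(shift 4); max 1 per shift (cap 1).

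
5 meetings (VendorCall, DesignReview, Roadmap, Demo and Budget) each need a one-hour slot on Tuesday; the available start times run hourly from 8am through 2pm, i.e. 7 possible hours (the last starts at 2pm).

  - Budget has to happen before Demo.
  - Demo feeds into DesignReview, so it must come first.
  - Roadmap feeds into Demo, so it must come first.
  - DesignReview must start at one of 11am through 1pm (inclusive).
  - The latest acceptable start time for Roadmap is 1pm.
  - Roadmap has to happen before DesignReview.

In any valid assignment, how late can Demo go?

12pm

Precedence pushes Demo to at least 9am; downstream work caps Demo at 12pm.
Demo at 12pm is achievable: Roadmap in 8am, DesignReview in 1pm, Demo in 12pm, Budget in 8am, VendorCall in 8am.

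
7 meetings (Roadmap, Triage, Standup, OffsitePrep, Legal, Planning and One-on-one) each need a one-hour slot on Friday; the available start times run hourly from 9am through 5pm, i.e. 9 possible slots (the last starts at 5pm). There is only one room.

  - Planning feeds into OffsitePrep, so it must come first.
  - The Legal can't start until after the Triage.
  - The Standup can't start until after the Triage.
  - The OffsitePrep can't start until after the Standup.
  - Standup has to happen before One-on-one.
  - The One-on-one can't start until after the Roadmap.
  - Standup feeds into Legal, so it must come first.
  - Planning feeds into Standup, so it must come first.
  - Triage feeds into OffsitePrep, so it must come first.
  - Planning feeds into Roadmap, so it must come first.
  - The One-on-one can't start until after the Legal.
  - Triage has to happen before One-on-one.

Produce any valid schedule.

Triage -> 9am; Legal -> 12pm; Planning -> 10am; Roadmap -> 1pm; Standup -> 11am; OffsitePrep -> 3pm; One-on-one -> 2pm

Checking: Triage(9am) before Standup(11am); Triage(9am) before Legal(12pm); Standup(11am) before One-on-one(2pm); Triage(9am) before OffsitePrep(3pm); Planning(10am) before Standup(11am); Planning(10am) before OffsitePrep(3pm); Triage(9am) before One-on-one(2pm); Planning(10am) before Roadmap(1pm); Standup(11am) before OffsitePrep(3pm); Standup(11am) before Legal(12pm); Roadmap(1pm) before One-on-one(2pm); Legal(12pm) before One-on-one(2pm); max 1 per slot (cap 1).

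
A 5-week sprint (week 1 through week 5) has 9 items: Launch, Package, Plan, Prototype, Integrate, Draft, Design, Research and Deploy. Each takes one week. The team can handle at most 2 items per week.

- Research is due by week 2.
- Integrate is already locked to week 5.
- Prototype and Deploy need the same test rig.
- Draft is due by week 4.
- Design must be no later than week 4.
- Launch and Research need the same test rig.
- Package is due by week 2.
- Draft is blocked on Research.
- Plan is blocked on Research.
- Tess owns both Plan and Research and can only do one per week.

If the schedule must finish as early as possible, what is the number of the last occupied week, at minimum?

The precedence chain requires at least 2 distinct weeks.
With at most 2 per week and 9 work items, at least 5 weeks are needed.
Integrate can't be placed before week 5, so the schedule must run through at least week 5.
5 works (last occupied week: week 5): for example Design=week 2; Package=week 1; Plan=week 3; Prototype=week 4; Draft=week 2; Deploy=week 5; Integrate=week 5; Launch=week 3; Research=week 1.

5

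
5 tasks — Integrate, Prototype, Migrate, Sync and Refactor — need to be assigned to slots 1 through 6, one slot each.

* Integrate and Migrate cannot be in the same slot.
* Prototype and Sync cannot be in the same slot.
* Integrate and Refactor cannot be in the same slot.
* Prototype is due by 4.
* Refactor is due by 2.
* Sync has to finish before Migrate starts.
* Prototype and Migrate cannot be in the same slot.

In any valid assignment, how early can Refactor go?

1

Refactor's own window allows nothing later than 2.
Refactor at 1 is achievable: Integrate=2; Prototype=1; Sync=2; Refactor=1; Migrate=3.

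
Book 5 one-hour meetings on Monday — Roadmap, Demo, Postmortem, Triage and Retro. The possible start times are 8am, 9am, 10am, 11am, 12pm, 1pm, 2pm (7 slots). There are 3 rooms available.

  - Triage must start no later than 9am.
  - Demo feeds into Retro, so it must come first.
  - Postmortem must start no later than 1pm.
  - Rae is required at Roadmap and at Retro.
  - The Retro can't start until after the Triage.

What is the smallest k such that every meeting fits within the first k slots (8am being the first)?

2

The precedence chain requires at least 2 distinct slots.
With at most 3 per slot and 5 meetings, at least 2 slots are needed.
2 works (last occupied slot: 9am): for example Retro -> 9am; Roadmap -> 8am; Triage -> 8am; Postmortem -> 9am; Demo -> 8am.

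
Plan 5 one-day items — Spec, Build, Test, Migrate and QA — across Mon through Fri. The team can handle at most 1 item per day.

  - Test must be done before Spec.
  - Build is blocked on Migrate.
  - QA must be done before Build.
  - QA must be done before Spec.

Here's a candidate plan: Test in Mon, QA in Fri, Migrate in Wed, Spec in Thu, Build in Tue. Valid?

No — it violates: QA must be done before Build

QA must be done before Spec — violated.
QA must be done before Build — violated.
The team can handle at most 1 item per day — holds.
Test must be done before Spec — holds.
Build is blocked on Migrate — violated.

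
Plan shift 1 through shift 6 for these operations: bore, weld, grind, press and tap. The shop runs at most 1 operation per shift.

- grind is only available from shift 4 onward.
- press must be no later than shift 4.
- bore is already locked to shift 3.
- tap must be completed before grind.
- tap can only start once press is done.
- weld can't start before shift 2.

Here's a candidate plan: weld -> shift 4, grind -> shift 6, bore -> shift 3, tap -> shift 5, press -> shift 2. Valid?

The shop runs at most 1 operation per shift — holds.
bore is already locked to shift 3 — holds.
weld can't start before shift 2 — holds.
grind is only available from shift 4 onward — holds.
press must be no later than shift 4 — holds.
tap can only start once press is done — holds.
tap must be completed before grind — holds.

Yes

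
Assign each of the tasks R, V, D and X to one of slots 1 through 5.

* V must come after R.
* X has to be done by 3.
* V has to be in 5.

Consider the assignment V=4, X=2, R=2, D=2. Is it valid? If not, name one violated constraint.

No — it violates: V has to be in 5

X has to be done by 3 — holds.
V has to be in 5 — violated.
V must come after R — holds.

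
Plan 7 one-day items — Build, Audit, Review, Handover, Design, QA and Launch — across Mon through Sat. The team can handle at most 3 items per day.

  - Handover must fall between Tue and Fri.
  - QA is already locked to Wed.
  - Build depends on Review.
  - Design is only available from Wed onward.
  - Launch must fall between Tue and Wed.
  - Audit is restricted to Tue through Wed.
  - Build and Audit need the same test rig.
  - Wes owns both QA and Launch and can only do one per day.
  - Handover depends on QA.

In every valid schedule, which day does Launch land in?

Launch's window is Tue–Wed.
QA is fixed at Wed, and Launch can't share a day with QA.
So Launch must be Tue.

Tue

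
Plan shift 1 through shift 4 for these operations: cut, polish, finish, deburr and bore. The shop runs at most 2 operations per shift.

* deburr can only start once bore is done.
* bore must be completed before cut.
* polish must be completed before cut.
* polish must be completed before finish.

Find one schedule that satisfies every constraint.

bore=shift 1, polish=shift 1, finish=shift 2, cut=shift 2, deburr=shift 3

Checking: polish(shift 1) before cut(shift 2); bore(shift 1) before deburr(shift 3); bore(shift 1) before cut(shift 2); polish(shift 1) before finish(shift 2); max 2 per shift (cap 2).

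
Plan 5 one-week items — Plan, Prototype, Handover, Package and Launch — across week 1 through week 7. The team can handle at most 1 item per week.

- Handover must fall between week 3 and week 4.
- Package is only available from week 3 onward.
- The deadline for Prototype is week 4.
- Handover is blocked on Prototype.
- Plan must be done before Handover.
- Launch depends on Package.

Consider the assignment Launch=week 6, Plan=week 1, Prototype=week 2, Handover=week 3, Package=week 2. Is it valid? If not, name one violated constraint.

No — it violates: Package is only available from week 3 onward

Handover must fall between week 3 and week 4 — holds.
The deadline for Prototype is week 4 — holds.
Launch depends on Package — holds.
Handover is blocked on Prototype — holds.
Package is only available from week 3 onward — violated.
Plan must be done before Handover — holds.
The team can handle at most 1 item per week — violated.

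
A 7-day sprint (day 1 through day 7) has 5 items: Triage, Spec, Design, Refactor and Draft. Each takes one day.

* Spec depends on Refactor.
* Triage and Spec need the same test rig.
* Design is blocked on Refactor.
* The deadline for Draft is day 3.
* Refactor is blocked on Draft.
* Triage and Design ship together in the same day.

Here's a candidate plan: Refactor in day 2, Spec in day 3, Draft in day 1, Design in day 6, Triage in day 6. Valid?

Yes

Design is blocked on Refactor — holds.
Refactor is blocked on Draft — holds.
Spec depends on Refactor — holds.
Triage and Design ship together in the same day — holds.
The deadline for Draft is day 3 — holds.
Triage and Spec need the same test rig — holds.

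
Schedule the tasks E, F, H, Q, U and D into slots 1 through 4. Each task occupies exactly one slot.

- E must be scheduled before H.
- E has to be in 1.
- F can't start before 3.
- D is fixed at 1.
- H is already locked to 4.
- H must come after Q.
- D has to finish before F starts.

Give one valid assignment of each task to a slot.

F -> 3, H -> 4, D -> 1, U -> 1, Q -> 1, E -> 1

Checking: D(1) before F(3); Q(1) before H(4); E(1) before H(4); H=4 in [4,4]; F=3 in [3,4]; E=1 in [1,1]; D=1 in [1,1].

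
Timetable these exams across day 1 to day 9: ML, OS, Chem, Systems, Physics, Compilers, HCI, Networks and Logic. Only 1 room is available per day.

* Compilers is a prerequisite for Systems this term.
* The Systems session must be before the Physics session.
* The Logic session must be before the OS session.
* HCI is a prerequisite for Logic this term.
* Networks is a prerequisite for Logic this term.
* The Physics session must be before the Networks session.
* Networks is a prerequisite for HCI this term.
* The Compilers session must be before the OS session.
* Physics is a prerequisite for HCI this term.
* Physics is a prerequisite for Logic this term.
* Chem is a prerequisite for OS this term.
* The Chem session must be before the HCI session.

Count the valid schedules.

Splitting on OS: it can be day 8 (5), day 9 (40). Listing each branch's schedules as (ML, Chem, Systems, Physics, Compilers, HCI, Networks, Logic) by day number:
OS=day 8: (9,1,3,4,2,6,5,7) (9,2,3,4,1,6,5,7) (9,3,2,4,1,6,5,7) (9,4,2,3,1,6,5,7) (9,5,2,3,1,6,4,7) — 5.
OS=day 9: (1,2,4,5,3,7,6,8) (1,3,4,5,2,7,6,8) (1,4,3,5,2,7,6,8) (1,5,3,4,2,7,6,8) (1,6,3,4,2,7,5,8) (2,1,4,5,3,7,6,8) (2,3,4,5,1,7,6,8) (2,4,3,5,1,7,6,8) (2,5,3,4,1,7,6,8) (2,6,3,4,1,7,5,8) (3,1,4,5,2,7,6,8) (3,2,4,5,1,7,6,8) (3,4,2,5,1,7,6,8) (3,5,2,4,1,7,6,8) (3,6,2,4,1,7,5,8) (4,1,3,5,2,7,6,8) (4,2,3,5,1,7,6,8) (4,3,2,5,1,7,6,8) (4,5,2,3,1,7,6,8) (4,6,2,3,1,7,5,8) (5,1,3,4,2,7,6,8) (5,2,3,4,1,7,6,8) (5,3,2,4,1,7,6,8) (5,4,2,3,1,7,6,8) (5,6,2,3,1,7,4,8) (6,1,3,4,2,7,5,8) (6,2,3,4,1,7,5,8) (6,3,2,4,1,7,5,8) (6,4,2,3,1,7,5,8) (6,5,2,3,1,7,4,8) (7,1,3,4,2,6,5,8) (7,2,3,4,1,6,5,8) (7,3,2,4,1,6,5,8) (7,4,2,3,1,6,5,8) (7,5,2,3,1,6,4,8) (8,1,3,4,2,6,5,7) (8,2,3,4,1,6,5,7) (8,3,2,4,1,6,5,7) (8,4,2,3,1,6,5,7) (8,5,2,3,1,6,4,7) — 40.
Summing: 5 + 40 = 45.

45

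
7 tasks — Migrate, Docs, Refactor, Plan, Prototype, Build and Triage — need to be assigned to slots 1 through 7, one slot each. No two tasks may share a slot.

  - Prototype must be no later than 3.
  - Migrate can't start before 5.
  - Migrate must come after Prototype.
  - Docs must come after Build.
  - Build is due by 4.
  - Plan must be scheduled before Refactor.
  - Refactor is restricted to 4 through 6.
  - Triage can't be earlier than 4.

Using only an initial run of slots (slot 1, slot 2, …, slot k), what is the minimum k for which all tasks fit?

7

The precedence chain requires at least 2 distinct slots.
With at most 1 per slot and 7 tasks, at least 7 slots are needed.
Migrate can't be placed before 5, so the schedule must run through at least slot 5.
7 works (last occupied slot: 7): for example Plan in 3; Prototype in 1; Migrate in 5; Triage in 6; Docs in 7; Build in 2; Refactor in 4.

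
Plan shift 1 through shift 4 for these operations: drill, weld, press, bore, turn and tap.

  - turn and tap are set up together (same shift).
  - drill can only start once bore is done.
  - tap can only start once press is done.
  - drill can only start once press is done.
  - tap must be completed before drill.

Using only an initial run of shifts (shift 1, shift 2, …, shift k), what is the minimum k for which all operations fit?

The precedence chain requires at least 3 distinct shifts.
3 works (last occupied shift: shift 3): for example turn -> shift 2, tap -> shift 2, drill -> shift 3, weld -> shift 1, press -> shift 1, bore -> shift 1.

3 shifts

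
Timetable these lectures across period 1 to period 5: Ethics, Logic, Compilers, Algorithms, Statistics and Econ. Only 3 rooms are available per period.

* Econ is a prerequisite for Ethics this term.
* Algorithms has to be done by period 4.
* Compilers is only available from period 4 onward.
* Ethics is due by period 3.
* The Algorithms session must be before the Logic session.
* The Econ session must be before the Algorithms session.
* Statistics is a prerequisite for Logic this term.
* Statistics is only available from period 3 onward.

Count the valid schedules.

42

Splitting on Ethics: it can be period 2 (16), period 3 (26). Listing each branch's schedules as (Logic, Compilers, Algorithms, Statistics, Econ) by period number:
Ethics=period 2: (4,4,2,3,1) (4,4,3,3,1) (4,5,2,3,1) (4,5,3,3,1) (5,4,2,3,1) (5,4,2,4,1) (5,4,3,3,1) (5,4,3,4,1) (5,4,4,3,1) (5,4,4,4,1) (5,5,2,3,1) (5,5,2,4,1) (5,5,3,3,1) (5,5,3,4,1) (5,5,4,3,1) (5,5,4,4,1) — 16.
Ethics=period 3: (4,4,2,3,1) (4,4,3,3,1) (4,4,3,3,2) (4,5,2,3,1) (4,5,3,3,1) (4,5,3,3,2) (5,4,2,3,1) (5,4,2,4,1) (5,4,3,3,1) (5,4,3,3,2) (5,4,3,4,1) (5,4,3,4,2) (5,4,4,3,1) (5,4,4,3,2) (5,4,4,4,1) (5,4,4,4,2) (5,5,2,3,1) (5,5,2,4,1) (5,5,3,3,1) (5,5,3,3,2) (5,5,3,4,1) (5,5,3,4,2) (5,5,4,3,1) (5,5,4,3,2) (5,5,4,4,1) (5,5,4,4,2) — 26.
Summing: 16 + 26 = 42.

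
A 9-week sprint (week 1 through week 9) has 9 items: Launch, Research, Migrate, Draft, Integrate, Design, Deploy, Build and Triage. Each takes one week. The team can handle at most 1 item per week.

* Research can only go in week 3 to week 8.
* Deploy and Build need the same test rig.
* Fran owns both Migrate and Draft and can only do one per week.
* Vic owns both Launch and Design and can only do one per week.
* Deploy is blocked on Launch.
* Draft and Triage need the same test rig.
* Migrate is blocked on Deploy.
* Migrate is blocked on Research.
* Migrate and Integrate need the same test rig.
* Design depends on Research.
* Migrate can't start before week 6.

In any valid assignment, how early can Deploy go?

week 2

Precedence pushes Deploy to at least week 2; downstream work caps Deploy at week 8.
Deploy at week 2 is achievable: Triage -> week 9; Migrate -> week 6; Design -> week 4; Integrate -> week 7; Build -> week 8; Launch -> week 1; Deploy -> week 2; Research -> week 3; Draft -> week 5.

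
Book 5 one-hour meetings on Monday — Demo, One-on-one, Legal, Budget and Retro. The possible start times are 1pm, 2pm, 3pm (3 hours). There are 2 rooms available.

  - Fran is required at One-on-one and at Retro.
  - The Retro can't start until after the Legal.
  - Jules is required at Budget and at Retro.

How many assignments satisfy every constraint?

Splitting on Demo: it can be 1pm (4), 2pm (6), 3pm (8). Listing each branch's schedules as (One-on-one, Legal, Budget, Retro):
Demo=1pm: (1pm,2pm,2pm,3pm) (2pm,1pm,2pm,3pm) (2pm,2pm,1pm,3pm) (3pm,1pm,3pm,2pm) — 4.
Demo=2pm: (1pm,1pm,2pm,3pm) (1pm,1pm,3pm,2pm) (1pm,2pm,1pm,3pm) (2pm,1pm,1pm,3pm) (3pm,1pm,1pm,2pm) (3pm,1pm,3pm,2pm) — 6.
Demo=3pm: (1pm,1pm,2pm,3pm) (1pm,1pm,3pm,2pm) (1pm,2pm,1pm,3pm) (1pm,2pm,2pm,3pm) (2pm,1pm,1pm,3pm) (2pm,1pm,2pm,3pm) (2pm,2pm,1pm,3pm) (3pm,1pm,1pm,2pm) — 8.
Summing: 4 + 6 + 8 = 18.

18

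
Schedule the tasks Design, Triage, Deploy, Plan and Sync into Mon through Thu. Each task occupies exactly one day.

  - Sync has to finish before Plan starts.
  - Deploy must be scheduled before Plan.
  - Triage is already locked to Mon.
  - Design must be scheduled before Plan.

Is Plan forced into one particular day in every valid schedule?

No

Plan can be Tue (e.g. Design in Mon, Sync in Mon, Deploy in Mon, Triage in Mon, Plan in Tue) or Wed (e.g. Deploy in Mon, Design in Mon, Plan in Wed, Sync in Mon, Triage in Mon).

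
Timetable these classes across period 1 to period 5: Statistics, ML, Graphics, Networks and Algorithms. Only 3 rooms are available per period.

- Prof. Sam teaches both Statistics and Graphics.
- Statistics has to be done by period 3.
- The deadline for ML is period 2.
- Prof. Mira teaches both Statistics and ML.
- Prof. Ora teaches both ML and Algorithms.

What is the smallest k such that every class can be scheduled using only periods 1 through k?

2

With at most 3 per period and 5 classes, at least 2 periods are needed.
2 works (last occupied period: period 2): for example Statistics -> period 1; ML -> period 2; Algorithms -> period 1; Graphics -> period 2; Networks -> period 1.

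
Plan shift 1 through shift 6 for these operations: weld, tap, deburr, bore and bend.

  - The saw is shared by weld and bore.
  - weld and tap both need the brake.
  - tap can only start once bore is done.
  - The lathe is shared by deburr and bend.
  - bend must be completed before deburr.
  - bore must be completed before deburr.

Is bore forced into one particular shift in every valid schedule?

No

bore can be shift 1 (e.g. bend=shift 1; tap=shift 2; bore=shift 1; weld=shift 3; deburr=shift 2) or shift 2 (e.g. deburr in shift 3, weld in shift 1, bend in shift 1, bore in shift 2, tap in shift 3).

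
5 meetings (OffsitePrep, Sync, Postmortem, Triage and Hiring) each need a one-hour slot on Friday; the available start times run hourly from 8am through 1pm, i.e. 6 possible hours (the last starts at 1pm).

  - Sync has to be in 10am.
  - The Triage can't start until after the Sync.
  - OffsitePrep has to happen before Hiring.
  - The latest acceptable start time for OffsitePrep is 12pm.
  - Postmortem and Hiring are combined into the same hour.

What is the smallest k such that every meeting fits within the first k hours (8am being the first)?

The precedence chain requires at least 2 distinct hours.
Propagating the time windows through the other constraints, Triage can't land before 11am — that is hour 4 counting from 8am — so the schedule must run through at least 4 hours.
4 works (last occupied hour: 11am): for example OffsitePrep in 8am; Triage in 11am; Postmortem in 9am; Sync in 10am; Hiring in 9am.

4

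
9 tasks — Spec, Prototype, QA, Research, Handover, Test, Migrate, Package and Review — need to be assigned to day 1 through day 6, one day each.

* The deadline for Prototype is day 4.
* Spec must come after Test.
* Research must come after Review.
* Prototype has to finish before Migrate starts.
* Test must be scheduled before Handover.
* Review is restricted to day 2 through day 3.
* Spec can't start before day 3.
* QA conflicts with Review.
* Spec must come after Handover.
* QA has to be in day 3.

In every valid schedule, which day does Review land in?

Review's window is day 2–day 3.
QA is fixed at day 3, and Review can't share a day with QA.
So Review must be day 2.

day 2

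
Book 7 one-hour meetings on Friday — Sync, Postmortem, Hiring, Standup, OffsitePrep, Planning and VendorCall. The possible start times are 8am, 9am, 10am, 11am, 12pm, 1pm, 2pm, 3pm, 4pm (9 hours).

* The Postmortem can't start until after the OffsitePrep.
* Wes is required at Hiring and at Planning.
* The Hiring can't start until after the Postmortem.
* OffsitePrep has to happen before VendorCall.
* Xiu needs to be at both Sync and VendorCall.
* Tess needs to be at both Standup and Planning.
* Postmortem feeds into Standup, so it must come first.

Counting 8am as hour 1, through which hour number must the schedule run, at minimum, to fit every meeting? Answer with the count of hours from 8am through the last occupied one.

3

The precedence chain requires at least 3 distinct hours.
3 works (last occupied hour: 10am): for example VendorCall=9am, OffsitePrep=8am, Sync=8am, Planning=8am, Postmortem=9am, Hiring=10am, Standup=10am.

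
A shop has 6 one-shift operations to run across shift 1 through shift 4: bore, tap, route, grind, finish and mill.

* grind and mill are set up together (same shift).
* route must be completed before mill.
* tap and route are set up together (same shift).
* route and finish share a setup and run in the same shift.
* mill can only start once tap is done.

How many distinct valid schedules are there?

Splitting on bore: it can be shift 1 (6), shift 2 (6), shift 3 (6), shift 4 (6). Listing each branch's schedules as (tap, route, grind, finish, mill) by shift number:
bore=shift 1: (1,1,2,1,2) (1,1,3,1,3) (1,1,4,1,4) (2,2,3,2,3) (2,2,4,2,4) (3,3,4,3,4) — 6.
bore=shift 2: (1,1,2,1,2) (1,1,3,1,3) (1,1,4,1,4) (2,2,3,2,3) (2,2,4,2,4) (3,3,4,3,4) — 6.
bore=shift 3: (1,1,2,1,2) (1,1,3,1,3) (1,1,4,1,4) (2,2,3,2,3) (2,2,4,2,4) (3,3,4,3,4) — 6.
bore=shift 4: (1,1,2,1,2) (1,1,3,1,3) (1,1,4,1,4) (2,2,3,2,3) (2,2,4,2,4) (3,3,4,3,4) — 6.
Summing: 6 + 6 + 6 + 6 = 24.

24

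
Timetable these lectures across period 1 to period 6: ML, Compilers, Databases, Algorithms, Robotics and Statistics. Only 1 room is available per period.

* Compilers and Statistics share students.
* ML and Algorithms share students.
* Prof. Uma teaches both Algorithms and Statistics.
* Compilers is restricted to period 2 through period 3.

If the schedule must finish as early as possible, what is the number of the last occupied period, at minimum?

6

With at most 1 per period and 6 lectures, at least 6 periods are needed.
Compilers can't be placed before period 2, so the schedule must run through at least period 2.
6 works (last occupied period: period 6): for example Statistics in period 6, Databases in period 3, ML in period 1, Robotics in period 5, Algorithms in period 4, Compilers in period 2.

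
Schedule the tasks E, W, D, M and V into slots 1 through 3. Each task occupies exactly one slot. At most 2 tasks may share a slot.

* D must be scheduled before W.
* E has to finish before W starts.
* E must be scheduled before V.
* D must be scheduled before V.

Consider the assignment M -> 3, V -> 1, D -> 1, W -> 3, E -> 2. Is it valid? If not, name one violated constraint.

No — it violates: E must be scheduled before V

D must be scheduled before V — violated.
E must be scheduled before V — violated.
At most 2 tasks may share a slot — holds.
D must be scheduled before W — holds.
E has to finish before W starts — holds.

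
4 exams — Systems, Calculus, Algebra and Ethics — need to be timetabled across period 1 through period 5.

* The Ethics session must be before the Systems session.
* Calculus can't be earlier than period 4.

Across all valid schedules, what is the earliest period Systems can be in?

period 2

Precedence pushes Systems to at least period 2.
Systems at period 2 is achievable: Algebra in period 1; Systems in period 2; Ethics in period 1; Calculus in period 4.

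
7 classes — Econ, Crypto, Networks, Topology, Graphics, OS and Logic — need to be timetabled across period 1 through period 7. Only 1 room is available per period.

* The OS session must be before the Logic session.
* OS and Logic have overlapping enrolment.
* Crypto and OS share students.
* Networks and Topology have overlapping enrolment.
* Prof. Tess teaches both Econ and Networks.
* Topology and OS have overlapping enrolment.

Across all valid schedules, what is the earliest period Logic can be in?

period 2

Precedence pushes Logic to at least period 2.
Logic at period 2 is achievable: Logic -> period 2, Crypto -> period 4, Networks -> period 5, Graphics -> period 7, OS -> period 1, Econ -> period 3, Topology -> period 6.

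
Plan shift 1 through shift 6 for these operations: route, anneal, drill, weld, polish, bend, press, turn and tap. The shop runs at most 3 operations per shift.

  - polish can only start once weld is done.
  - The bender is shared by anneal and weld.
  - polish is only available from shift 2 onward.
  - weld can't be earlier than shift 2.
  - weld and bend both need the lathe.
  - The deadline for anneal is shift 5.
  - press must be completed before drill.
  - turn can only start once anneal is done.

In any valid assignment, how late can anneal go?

Anneal's own window allows nothing later than shift 5.
anneal at shift 5 is achievable: turn in shift 6, anneal in shift 5, press in shift 1, tap in shift 2, route in shift 1, bend in shift 1, drill in shift 2, polish in shift 3, weld in shift 2.

shift 5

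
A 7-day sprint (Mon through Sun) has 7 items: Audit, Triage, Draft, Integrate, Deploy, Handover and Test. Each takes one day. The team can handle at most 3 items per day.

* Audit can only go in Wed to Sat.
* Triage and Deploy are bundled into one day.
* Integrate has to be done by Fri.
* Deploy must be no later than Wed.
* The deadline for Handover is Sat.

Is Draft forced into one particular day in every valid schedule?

Draft can be Mon (e.g. Integrate -> Tue, Handover -> Tue, Triage -> Mon, Audit -> Wed, Draft -> Mon, Test -> Tue, Deploy -> Mon) or Tue (e.g. Deploy=Mon; Handover=Tue; Audit=Wed; Test=Tue; Triage=Mon; Integrate=Mon; Draft=Tue).

No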